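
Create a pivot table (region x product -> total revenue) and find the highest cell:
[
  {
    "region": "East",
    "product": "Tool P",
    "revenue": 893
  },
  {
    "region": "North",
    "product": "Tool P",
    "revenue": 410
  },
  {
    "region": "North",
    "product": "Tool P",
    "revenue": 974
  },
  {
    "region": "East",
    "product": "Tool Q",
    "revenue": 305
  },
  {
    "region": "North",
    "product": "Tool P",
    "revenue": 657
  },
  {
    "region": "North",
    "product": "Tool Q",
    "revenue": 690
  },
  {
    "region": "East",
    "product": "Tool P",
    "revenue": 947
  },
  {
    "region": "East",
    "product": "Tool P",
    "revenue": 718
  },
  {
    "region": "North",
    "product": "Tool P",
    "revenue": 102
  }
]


Pivot: region (rows) x product (columns) -> total revenue

     Tool P        Tool Q      
East          2558           305  
North         2143           690  

Highest: East / Tool P = $2558

East / Tool P = $2558


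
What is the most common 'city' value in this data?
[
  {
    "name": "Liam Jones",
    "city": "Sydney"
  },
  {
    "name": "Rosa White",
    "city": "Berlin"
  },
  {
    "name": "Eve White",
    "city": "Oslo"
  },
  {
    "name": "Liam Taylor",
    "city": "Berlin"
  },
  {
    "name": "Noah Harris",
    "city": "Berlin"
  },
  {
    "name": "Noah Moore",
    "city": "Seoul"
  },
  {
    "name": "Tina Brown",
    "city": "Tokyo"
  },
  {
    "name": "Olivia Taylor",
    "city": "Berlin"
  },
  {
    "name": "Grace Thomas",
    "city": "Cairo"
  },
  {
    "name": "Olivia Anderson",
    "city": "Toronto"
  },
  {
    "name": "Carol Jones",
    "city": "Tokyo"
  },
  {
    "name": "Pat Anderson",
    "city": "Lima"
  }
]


Counting 'city' values across 12 records:

  Berlin: 4 ####
  Tokyo: 2 ##
  Sydney: 1 #
  Oslo: 1 #
  Seoul: 1 #
  Cairo: 1 #
  Toronto: 1 #
  Lima: 1 #

Most common: Berlin (4 times)

Berlin (4 times)


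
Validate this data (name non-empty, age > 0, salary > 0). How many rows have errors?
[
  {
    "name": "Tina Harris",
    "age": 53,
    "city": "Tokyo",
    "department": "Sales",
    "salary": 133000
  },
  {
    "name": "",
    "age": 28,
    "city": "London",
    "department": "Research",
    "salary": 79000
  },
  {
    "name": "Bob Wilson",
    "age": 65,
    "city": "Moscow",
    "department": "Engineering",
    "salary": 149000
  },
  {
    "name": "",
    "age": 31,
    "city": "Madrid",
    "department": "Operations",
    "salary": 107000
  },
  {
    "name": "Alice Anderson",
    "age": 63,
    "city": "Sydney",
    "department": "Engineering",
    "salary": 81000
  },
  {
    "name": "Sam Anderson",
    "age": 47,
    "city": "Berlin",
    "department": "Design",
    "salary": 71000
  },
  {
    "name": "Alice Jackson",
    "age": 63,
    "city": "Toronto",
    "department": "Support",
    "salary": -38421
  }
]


Validating 7 records:
Rules: name non-empty, age > 0, salary > 0

  Row 1 (Tina Harris): OK
  Row 2 (???): empty name
  Row 3 (Bob Wilson): OK
  Row 4 (???): empty name
  Row 5 (Alice Anderson): OK
  Row 6 (Sam Anderson): OK
  Row 7 (Alice Jackson): negative salary: -38421

Total errors: 3

3 errors


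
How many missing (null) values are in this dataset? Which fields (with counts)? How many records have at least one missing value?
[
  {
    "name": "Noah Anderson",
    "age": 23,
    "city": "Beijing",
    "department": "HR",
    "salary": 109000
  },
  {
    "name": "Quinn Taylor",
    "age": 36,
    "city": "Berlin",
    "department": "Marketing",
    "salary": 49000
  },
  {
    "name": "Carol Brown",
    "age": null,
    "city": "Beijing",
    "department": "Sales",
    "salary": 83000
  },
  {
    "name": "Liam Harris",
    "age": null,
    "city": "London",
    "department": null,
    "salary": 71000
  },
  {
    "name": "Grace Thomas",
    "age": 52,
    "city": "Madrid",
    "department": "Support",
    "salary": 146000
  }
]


Checking for missing (null) values in 5 records:

  Noah Anderson: complete
  Quinn Taylor: complete
  Carol Brown: age
  Liam Harris: age, department
  Grace Thomas: complete

Per field:
  name: 0 missing
  age: 2 missing
  city: 0 missing
  department: 1 missing
  salary: 0 missing

Total missing values: 3
Records with any missing: 2

3 missing values (age: 2, department: 1); 2 incomplete records


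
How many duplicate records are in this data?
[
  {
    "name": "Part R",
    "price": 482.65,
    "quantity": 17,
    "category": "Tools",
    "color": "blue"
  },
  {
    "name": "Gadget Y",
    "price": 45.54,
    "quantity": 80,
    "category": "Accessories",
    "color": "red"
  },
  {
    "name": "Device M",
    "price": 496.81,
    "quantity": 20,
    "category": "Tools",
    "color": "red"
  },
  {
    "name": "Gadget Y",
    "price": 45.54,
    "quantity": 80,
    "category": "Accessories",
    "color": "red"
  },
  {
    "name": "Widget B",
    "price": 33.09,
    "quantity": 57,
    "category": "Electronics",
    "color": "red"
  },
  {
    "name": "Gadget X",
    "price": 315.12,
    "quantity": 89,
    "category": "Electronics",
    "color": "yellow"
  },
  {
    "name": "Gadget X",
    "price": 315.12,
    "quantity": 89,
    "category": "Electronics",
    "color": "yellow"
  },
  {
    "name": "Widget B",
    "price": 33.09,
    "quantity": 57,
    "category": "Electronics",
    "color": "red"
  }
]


Checking 8 records for duplicates:

  Row 1: Part R ($482.65, qty 17)
  Row 2: Gadget Y ($45.54, qty 80)
  Row 3: Device M ($496.81, qty 20)
  Row 4: Gadget Y ($45.54, qty 80) <-- DUPLICATE
  Row 5: Widget B ($33.09, qty 57)
  Row 6: Gadget X ($315.12, qty 89)
  Row 7: Gadget X ($315.12, qty 89) <-- DUPLICATE
  Row 8: Widget B ($33.09, qty 57) <-- DUPLICATE

Duplicates found: 3
Unique records: 5

3 duplicates, 5 unique


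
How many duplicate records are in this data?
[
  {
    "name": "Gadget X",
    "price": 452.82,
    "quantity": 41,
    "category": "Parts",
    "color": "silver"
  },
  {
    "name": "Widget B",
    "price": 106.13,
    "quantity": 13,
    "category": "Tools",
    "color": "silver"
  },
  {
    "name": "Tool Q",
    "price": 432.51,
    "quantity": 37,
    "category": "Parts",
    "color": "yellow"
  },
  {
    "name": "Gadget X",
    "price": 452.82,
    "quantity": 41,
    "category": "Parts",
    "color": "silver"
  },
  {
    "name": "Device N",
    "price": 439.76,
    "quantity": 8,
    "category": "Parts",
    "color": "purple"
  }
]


Checking 5 records for duplicates:

  Row 1: Gadget X ($452.82, qty 41)
  Row 2: Widget B ($106.13, qty 13)
  Row 3: Tool Q ($432.51, qty 37)
  Row 4: Gadget X ($452.82, qty 41) <-- DUPLICATE
  Row 5: Device N ($439.76, qty 8)

Duplicates found: 1
Unique records: 4

1 duplicates, 4 unique


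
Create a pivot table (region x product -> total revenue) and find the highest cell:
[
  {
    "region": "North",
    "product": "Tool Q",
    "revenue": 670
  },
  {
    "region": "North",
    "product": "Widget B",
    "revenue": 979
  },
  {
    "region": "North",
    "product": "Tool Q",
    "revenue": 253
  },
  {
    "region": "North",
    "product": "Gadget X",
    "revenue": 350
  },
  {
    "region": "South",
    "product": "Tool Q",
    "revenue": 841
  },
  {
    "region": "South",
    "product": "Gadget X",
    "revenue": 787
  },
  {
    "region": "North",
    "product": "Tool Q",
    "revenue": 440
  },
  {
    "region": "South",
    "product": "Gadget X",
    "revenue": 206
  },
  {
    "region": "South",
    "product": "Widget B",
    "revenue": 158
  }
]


Pivot: region (rows) x product (columns) -> total revenue

     Gadget X      Tool Q        Widget B    
North          350          1363           979  
South          993           841           158  

Highest: North / Tool Q = $1363

North / Tool Q = $1363


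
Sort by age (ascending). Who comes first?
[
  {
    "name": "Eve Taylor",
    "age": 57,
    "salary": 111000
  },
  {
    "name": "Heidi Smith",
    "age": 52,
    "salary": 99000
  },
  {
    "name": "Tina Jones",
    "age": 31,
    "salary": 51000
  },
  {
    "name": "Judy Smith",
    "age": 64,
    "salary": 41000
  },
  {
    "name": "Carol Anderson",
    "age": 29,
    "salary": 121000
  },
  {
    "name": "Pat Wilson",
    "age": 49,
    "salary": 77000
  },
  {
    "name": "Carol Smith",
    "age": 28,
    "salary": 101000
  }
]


Sort by: age (ascending)

Sorted order:
  1. Carol Smith (age = 28)
  2. Carol Anderson (age = 29)
  3. Tina Jones (age = 31)
  4. Pat Wilson (age = 49)
  5. Heidi Smith (age = 52)
  6. Eve Taylor (age = 57)
  7. Judy Smith (age = 64)

First: Carol Smith

Carol Smith


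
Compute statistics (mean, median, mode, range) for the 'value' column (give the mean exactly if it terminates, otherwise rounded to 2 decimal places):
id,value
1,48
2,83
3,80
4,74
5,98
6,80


Data: [48, 83, 80, 74, 98, 80]
Count: 6
Sum: 463
Mean: 463/6 ≈ 77.17 (rounded to 2 decimal places)
Sorted: [48, 74, 80, 80, 83, 98]
Median: 80.0
Mode: 80 (2 times)
Range: 98 - 48 = 50
Min: 48, Max: 98

mean≈77.17, median=80.0, mode=80, range=50


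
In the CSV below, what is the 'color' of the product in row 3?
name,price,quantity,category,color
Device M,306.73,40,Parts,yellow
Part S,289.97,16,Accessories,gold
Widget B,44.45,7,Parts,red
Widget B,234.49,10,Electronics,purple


Query: Row 3 ('Widget B'), column 'color'
Value: red

red


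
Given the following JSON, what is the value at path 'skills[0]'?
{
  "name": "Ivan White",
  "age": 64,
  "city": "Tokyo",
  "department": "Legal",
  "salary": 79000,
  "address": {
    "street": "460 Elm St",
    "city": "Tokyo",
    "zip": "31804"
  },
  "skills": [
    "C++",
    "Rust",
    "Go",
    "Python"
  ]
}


Query: skills[0]
Path: skills -> first element
Value: C++

C++


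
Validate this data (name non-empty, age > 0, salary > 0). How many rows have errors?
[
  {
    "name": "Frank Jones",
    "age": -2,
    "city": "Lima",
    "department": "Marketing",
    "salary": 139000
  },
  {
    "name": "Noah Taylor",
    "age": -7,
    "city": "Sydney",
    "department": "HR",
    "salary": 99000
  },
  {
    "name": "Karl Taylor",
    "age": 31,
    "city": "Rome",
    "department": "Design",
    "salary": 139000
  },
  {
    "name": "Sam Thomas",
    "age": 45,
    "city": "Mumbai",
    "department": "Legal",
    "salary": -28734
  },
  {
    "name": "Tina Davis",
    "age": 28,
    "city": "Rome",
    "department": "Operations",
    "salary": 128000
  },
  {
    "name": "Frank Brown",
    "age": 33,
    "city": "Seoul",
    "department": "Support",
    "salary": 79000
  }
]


Validating 6 records:
Rules: name non-empty, age > 0, salary > 0

  Row 1 (Frank Jones): negative age: -2
  Row 2 (Noah Taylor): negative age: -7
  Row 3 (Karl Taylor): OK
  Row 4 (Sam Thomas): negative salary: -28734
  Row 5 (Tina Davis): OK
  Row 6 (Frank Brown): OK

Total errors: 3

3 errors


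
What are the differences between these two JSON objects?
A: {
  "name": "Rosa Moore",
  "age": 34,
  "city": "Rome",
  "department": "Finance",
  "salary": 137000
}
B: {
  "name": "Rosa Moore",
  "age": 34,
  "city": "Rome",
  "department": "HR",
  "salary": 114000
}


Comparing each field (in key order):
  name: same
  age: same
  city: same
  department: DIFFERENT
  salary: DIFFERENT
Differences:
  department: Finance -> HR
  salary: 137000 -> 114000

2 field(s) changed

2 changes: department, salary


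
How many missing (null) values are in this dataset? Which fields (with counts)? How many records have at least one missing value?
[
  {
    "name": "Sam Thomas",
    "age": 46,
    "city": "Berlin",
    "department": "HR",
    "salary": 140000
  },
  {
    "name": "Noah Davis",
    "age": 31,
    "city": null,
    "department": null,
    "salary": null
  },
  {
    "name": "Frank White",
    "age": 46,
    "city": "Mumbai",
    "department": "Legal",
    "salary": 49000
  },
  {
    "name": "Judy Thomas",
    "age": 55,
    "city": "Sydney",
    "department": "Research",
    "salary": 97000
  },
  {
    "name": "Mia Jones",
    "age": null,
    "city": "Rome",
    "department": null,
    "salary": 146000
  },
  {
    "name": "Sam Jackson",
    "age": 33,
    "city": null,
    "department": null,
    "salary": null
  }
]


Checking for missing (null) values in 6 records:

  Sam Thomas: complete
  Noah Davis: city, department, salary
  Frank White: complete
  Judy Thomas: complete
  Mia Jones: age, department
  Sam Jackson: city, department, salary

Per field:
  name: 0 missing
  age: 1 missing
  city: 2 missing
  department: 3 missing
  salary: 2 missing

Total missing values: 8
Records with any missing: 3

8 missing values (age: 1, city: 2, department: 3, salary: 2); 3 incomplete records


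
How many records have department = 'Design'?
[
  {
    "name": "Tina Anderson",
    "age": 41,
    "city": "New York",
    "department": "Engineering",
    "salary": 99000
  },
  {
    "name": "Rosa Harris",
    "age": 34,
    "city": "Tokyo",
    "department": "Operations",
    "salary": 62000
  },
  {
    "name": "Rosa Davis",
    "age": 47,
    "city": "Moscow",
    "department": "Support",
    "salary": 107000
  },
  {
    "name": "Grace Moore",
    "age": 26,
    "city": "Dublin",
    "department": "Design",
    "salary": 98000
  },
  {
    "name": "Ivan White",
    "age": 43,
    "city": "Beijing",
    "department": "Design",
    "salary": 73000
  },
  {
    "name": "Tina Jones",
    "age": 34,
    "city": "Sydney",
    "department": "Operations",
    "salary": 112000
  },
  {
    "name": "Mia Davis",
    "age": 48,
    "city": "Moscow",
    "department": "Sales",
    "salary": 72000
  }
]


Data: 7 records
Condition: department = 'Design'

Checking each record:
  Tina Anderson: Engineering
  Rosa Harris: Operations
  Rosa Davis: Support
  Grace Moore: Design MATCH
  Ivan White: Design MATCH
  Tina Jones: Operations
  Mia Davis: Sales

Count: 2

2


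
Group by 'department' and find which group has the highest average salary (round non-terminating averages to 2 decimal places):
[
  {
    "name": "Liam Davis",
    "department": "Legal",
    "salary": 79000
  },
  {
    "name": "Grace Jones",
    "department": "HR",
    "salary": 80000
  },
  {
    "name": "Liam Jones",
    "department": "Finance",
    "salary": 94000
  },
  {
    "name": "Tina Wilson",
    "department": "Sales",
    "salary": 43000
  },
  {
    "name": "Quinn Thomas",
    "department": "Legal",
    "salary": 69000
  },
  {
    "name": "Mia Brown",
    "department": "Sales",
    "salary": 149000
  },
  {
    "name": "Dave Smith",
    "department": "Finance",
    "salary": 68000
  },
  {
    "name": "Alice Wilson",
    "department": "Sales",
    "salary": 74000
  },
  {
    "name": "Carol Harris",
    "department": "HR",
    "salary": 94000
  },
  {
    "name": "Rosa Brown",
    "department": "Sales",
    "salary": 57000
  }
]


Group by: department

Groups:
  Finance: 2 people, avg salary = 162000/2 = $81000
  HR: 2 people, avg salary = 174000/2 = $87000
  Legal: 2 people, avg salary = 148000/2 = $74000
  Sales: 4 people, avg salary = 323000/4 = $80750

Highest average salary: HR ($87000)

HR ($87000)


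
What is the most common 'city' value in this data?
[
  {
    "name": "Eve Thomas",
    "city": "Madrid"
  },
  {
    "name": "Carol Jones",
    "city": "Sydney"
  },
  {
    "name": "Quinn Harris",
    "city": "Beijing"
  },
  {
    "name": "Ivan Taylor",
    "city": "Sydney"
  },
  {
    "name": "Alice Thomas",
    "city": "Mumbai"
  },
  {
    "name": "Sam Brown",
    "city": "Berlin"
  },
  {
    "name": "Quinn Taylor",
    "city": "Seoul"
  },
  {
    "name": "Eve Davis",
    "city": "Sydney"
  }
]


Counting 'city' values across 8 records:

  Sydney: 3 ###
  Madrid: 1 #
  Beijing: 1 #
  Mumbai: 1 #
  Berlin: 1 #
  Seoul: 1 #

Most common: Sydney (3 times)

Sydney (3 times)


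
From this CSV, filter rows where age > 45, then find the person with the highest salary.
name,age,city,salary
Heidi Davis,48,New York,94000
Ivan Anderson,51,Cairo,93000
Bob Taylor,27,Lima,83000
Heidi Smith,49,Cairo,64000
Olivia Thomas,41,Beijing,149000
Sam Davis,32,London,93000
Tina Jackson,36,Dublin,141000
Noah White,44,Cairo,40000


Filter: age > 45
Sort by: salary (descending)

Filtered records (3):
  Heidi Davis, age 48, salary $94000
  Ivan Anderson, age 51, salary $93000
  Heidi Smith, age 49, salary $64000

Highest salary: Heidi Davis ($94000)

Heidi Davis


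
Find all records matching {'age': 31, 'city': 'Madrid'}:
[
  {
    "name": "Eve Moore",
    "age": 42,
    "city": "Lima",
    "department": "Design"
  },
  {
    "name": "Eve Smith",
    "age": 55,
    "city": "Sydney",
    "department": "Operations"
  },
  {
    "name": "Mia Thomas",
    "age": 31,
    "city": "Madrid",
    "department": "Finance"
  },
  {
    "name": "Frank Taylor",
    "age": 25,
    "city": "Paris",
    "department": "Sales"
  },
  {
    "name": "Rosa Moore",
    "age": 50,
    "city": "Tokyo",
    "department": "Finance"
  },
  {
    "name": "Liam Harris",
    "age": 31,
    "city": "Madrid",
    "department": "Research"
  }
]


Search criteria: {'age': 31, 'city': 'Madrid'}

Checking 6 records:
  Eve Moore: {age: 42, city: Lima}
  Eve Smith: {age: 55, city: Sydney}
  Mia Thomas: {age: 31, city: Madrid} <-- MATCH
  Frank Taylor: {age: 25, city: Paris}
  Rosa Moore: {age: 50, city: Tokyo}
  Liam Harris: {age: 31, city: Madrid} <-- MATCH

Matches: ["Mia Thomas", "Liam Harris"]

["Mia Thomas", "Liam Harris"]


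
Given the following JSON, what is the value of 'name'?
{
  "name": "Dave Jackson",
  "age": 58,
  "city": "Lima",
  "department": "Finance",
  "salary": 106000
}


Looking up field 'name'
Value: Dave Jackson

Dave Jackson


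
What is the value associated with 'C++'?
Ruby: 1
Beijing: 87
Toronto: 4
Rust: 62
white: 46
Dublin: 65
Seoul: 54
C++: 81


Looking up key 'C++'
Value: 81

81


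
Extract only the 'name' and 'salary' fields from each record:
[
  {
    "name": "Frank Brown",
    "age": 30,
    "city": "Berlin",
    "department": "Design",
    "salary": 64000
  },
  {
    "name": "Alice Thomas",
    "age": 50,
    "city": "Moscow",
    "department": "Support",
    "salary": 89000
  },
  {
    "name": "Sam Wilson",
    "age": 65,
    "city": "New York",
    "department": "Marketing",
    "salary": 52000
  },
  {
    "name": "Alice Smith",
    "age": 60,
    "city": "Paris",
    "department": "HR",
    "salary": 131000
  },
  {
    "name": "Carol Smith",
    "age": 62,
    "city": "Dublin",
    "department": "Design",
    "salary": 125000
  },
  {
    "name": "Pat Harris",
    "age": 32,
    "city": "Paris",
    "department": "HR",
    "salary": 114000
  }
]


Original: 6 records with fields: name, age, city, department, salary
Keep: ['name', 'salary']
Drop: ['age', 'city', 'department']
Result: 6 records, 2 fields each

[
  {
    "name": "Frank Brown",
    "salary": 64000
  },
  {
    "name": "Alice Thomas",
    "salary": 89000
  },
  {
    "name": "Sam Wilson",
    "salary": 52000
  },
  {
    "name": "Alice Smith",
    "salary": 131000
  },
  {
    "name": "Carol Smith",
    "salary": 125000
  },
  {
    "name": "Pat Harris",
    "salary": 114000
  }
]


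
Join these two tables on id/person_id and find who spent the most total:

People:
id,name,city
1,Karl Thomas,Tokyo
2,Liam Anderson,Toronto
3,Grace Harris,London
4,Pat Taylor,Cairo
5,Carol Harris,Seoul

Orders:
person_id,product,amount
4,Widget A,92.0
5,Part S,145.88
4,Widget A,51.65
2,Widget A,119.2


Join on: people.id = orders.person_id

Joined rows:
  Pat Taylor (Cairo) bought Widget A for $92.0
  Carol Harris (Seoul) bought Part S for $145.88
  Pat Taylor (Cairo) bought Widget A for $51.65
  Liam Anderson (Toronto) bought Widget A for $119.2

Total per person:
  Carol Harris: $145.88
  Pat Taylor: $143.65
  Liam Anderson: $119.20

Top spender: Carol Harris ($145.88)

Carol Harris ($145.88)


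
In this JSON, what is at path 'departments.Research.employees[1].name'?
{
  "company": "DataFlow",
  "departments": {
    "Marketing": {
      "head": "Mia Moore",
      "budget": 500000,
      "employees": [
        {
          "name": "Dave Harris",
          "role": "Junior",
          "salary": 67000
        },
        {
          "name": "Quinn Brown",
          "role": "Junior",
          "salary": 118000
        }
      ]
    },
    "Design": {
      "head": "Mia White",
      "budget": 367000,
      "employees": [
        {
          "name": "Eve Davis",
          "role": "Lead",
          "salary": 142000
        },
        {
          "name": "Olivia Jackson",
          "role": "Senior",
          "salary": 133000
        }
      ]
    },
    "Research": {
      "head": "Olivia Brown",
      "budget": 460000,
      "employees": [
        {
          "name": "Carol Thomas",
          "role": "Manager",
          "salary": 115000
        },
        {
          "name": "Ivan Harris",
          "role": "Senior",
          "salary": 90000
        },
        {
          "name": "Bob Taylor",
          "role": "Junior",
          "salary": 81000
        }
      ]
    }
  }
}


Path: departments.Research.employees[1].name

Navigate:
  -> departments
  -> Research
  -> employees[1].name = 'Ivan Harris'

Ivan Harris


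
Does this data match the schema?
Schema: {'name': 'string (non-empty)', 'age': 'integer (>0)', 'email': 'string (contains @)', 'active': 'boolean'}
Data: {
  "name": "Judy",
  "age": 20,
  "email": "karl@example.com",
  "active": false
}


Validating each field against schema:
  name: OK (non-empty string)
  age: OK (positive integer)
  email: OK (string with @)
  active: OK (boolean)

Result: VALID

VALID


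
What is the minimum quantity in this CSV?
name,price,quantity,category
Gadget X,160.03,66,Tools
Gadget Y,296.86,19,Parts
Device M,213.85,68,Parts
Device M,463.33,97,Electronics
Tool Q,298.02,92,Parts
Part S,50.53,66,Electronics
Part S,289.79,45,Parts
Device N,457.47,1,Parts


Computing minimum quantity:
Values: [66, 19, 68, 97, 92, 66, 45, 1]
Min = 1

1


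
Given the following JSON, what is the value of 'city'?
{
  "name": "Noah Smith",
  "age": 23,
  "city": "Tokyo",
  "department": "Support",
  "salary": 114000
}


Looking up field 'city'
Value: Tokyo

Tokyo


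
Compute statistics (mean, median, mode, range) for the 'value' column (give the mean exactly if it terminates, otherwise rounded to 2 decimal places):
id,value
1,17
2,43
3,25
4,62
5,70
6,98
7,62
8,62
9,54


Data: [17, 43, 25, 62, 70, 98, 62, 62, 54]
Count: 9
Sum: 493
Mean: 493/9 ≈ 54.78 (rounded to 2 decimal places)
Sorted: [17, 25, 43, 54, 62, 62, 62, 70, 98]
Median: 62.0
Mode: 62 (3 times)
Range: 98 - 17 = 81
Min: 17, Max: 98

mean≈54.78, median=62.0, mode=62, range=81


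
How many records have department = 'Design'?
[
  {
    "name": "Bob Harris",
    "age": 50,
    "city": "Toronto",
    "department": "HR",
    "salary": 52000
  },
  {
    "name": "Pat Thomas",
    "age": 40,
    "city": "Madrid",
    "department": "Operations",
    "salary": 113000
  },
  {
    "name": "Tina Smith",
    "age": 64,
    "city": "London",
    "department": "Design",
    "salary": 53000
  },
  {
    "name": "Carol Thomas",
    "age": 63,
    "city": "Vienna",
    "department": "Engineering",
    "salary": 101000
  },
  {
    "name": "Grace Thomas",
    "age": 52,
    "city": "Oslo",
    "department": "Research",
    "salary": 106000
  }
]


Data: 5 records
Condition: department = 'Design'

Checking each record:
  Bob Harris: HR
  Pat Thomas: Operations
  Tina Smith: Design MATCH
  Carol Thomas: Engineering
  Grace Thomas: Research

Count: 1

1


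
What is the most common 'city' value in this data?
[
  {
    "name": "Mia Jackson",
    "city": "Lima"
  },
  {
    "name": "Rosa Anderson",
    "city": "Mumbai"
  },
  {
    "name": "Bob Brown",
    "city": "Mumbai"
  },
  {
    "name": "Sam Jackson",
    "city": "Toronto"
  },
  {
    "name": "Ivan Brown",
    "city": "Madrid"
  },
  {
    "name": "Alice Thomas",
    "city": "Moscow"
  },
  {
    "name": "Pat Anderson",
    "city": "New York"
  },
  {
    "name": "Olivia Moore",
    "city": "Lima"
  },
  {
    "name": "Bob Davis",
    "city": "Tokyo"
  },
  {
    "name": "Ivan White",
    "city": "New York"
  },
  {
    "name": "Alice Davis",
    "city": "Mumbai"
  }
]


Counting 'city' values across 11 records:

  Mumbai: 3 ###
  Lima: 2 ##
  New York: 2 ##
  Toronto: 1 #
  Madrid: 1 #
  Moscow: 1 #
  Tokyo: 1 #

Most common: Mumbai (3 times)

Mumbai (3 times)


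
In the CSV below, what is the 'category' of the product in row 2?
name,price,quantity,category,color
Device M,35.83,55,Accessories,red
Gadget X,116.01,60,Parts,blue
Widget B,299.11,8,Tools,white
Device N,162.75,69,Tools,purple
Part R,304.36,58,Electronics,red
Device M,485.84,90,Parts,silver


Query: Row 2 ('Gadget X'), column 'category'
Value: Parts

Parts


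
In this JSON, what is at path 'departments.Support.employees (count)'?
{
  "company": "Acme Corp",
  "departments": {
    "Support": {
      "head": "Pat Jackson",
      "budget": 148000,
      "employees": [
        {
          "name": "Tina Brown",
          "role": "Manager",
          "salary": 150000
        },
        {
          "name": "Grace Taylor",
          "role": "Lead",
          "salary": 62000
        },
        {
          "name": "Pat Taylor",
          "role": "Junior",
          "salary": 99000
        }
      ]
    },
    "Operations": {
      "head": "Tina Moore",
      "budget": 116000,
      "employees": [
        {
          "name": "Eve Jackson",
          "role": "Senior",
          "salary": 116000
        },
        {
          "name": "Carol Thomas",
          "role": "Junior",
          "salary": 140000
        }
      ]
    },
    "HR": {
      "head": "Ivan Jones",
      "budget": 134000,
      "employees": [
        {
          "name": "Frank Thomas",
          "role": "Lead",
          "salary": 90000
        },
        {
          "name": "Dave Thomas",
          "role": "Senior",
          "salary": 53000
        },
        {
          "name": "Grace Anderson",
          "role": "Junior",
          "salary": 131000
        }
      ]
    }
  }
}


Path: departments.Support.employees (count)

Navigate:
  -> departments
  -> Support
  -> employees (array, length 3)

3


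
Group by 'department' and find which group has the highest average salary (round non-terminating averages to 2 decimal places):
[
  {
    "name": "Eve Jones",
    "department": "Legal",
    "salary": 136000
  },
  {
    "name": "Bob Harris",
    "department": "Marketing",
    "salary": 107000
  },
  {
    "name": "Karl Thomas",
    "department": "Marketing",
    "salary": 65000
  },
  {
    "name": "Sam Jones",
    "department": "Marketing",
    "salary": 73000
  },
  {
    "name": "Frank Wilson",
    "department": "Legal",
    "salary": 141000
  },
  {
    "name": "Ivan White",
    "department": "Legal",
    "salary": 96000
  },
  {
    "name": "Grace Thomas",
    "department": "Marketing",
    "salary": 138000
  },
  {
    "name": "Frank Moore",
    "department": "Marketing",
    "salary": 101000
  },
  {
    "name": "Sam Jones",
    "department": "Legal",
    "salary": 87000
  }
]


Group by: department

Groups:
  Legal: 4 people, avg salary = 460000/4 = $115000
  Marketing: 5 people, avg salary = 484000/5 = $96800

Highest average salary: Legal ($115000)

Legal ($115000)


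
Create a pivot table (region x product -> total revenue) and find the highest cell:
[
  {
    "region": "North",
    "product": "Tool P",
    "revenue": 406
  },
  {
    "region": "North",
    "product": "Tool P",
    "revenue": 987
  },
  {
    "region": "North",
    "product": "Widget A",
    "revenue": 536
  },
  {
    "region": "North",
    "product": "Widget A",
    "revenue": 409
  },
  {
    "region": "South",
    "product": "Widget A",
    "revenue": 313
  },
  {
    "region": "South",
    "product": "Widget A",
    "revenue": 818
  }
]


Pivot: region (rows) x product (columns) -> total revenue

     Tool P        Widget A    
North         1393           945  
South            0          1131  

Highest: North / Tool P = $1393

North / Tool P = $1393


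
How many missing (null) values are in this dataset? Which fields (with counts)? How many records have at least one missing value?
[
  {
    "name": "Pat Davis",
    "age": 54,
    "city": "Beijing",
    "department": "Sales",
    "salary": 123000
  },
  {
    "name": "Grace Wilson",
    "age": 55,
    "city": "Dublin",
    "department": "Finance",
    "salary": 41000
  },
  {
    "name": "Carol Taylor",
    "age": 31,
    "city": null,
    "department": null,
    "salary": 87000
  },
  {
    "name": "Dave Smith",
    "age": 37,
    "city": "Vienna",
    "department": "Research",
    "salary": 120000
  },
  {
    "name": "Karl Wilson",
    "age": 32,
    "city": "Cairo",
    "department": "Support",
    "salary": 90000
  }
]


Checking for missing (null) values in 5 records:

  Pat Davis: complete
  Grace Wilson: complete
  Carol Taylor: city, department
  Dave Smith: complete
  Karl Wilson: complete

Per field:
  name: 0 missing
  age: 0 missing
  city: 1 missing
  department: 1 missing
  salary: 0 missing

Total missing values: 2
Records with any missing: 1

2 missing values (city: 1, department: 1); 1 incomplete records


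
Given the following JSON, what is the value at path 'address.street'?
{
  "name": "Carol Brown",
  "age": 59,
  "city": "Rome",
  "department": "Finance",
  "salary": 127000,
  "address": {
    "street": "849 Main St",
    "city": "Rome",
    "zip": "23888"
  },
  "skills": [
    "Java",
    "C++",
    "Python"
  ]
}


Query: address.street
Path: address -> street
Value: 849 Main St

849 Main St


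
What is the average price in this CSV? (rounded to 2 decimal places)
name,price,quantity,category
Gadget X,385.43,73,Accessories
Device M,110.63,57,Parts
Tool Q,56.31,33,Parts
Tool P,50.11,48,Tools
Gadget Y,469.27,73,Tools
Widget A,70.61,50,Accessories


Computing average price:
Values: [385.43, 110.63, 56.31, 50.11, 469.27, 70.61]
Sum = 1142.36
Count = 6
Average = 1142.36/6 ≈ 190.39 (rounded to 2 decimal places)

190.39


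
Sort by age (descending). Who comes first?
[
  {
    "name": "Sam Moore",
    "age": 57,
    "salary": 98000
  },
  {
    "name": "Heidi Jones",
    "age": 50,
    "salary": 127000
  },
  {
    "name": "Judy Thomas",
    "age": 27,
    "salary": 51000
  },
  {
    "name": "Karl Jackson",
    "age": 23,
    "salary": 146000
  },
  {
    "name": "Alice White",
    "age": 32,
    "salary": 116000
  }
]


Sort by: age (descending)

Sorted order:
  1. Sam Moore (age = 57)
  2. Heidi Jones (age = 50)
  3. Alice White (age = 32)
  4. Judy Thomas (age = 27)
  5. Karl Jackson (age = 23)

First: Sam Moore

Sam Moore


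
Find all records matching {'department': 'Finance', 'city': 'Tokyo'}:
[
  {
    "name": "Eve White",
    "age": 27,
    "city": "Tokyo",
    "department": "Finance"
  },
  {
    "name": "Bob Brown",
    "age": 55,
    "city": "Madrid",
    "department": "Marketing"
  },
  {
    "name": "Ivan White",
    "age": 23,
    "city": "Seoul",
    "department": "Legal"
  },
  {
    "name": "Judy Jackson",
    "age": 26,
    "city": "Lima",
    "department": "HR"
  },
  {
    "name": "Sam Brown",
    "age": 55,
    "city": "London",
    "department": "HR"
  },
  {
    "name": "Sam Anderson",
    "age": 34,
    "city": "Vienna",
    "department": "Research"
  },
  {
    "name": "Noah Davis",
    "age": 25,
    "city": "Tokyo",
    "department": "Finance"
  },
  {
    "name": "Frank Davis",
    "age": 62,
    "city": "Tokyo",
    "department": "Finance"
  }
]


Search criteria: {'department': 'Finance', 'city': 'Tokyo'}

Checking 8 records:
  Eve White: {department: Finance, city: Tokyo} <-- MATCH
  Bob Brown: {department: Marketing, city: Madrid}
  Ivan White: {department: Legal, city: Seoul}
  Judy Jackson: {department: HR, city: Lima}
  Sam Brown: {department: HR, city: London}
  Sam Anderson: {department: Research, city: Vienna}
  Noah Davis: {department: Finance, city: Tokyo} <-- MATCH
  Frank Davis: {department: Finance, city: Tokyo} <-- MATCH

Matches: ["Eve White", "Noah Davis", "Frank Davis"]

["Eve White", "Noah Davis", "Frank Davis"]


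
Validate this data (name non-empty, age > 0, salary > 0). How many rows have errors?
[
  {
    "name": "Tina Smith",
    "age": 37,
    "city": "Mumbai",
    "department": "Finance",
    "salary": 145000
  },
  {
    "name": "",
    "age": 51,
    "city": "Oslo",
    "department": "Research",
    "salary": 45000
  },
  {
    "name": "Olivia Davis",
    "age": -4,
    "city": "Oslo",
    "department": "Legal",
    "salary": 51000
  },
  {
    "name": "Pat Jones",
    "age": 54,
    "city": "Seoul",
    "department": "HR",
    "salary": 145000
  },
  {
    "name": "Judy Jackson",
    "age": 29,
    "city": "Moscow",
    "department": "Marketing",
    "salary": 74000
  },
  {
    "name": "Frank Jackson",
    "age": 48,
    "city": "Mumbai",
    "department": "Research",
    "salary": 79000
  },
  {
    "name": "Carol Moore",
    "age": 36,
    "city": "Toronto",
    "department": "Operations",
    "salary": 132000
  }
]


Validating 7 records:
Rules: name non-empty, age > 0, salary > 0

  Row 1 (Tina Smith): OK
  Row 2 (???): empty name
  Row 3 (Olivia Davis): negative age: -4
  Row 4 (Pat Jones): OK
  Row 5 (Judy Jackson): OK
  Row 6 (Frank Jackson): OK
  Row 7 (Carol Moore): OK

Total errors: 2

2 errors


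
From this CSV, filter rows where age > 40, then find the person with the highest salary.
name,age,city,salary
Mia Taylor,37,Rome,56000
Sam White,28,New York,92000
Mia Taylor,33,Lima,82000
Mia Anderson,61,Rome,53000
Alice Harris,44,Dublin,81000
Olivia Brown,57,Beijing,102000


Filter: age > 40
Sort by: salary (descending)

Filtered records (3):
  Olivia Brown, age 57, salary $102000
  Alice Harris, age 44, salary $81000
  Mia Anderson, age 61, salary $53000

Highest salary: Olivia Brown ($102000)

Olivia Brown


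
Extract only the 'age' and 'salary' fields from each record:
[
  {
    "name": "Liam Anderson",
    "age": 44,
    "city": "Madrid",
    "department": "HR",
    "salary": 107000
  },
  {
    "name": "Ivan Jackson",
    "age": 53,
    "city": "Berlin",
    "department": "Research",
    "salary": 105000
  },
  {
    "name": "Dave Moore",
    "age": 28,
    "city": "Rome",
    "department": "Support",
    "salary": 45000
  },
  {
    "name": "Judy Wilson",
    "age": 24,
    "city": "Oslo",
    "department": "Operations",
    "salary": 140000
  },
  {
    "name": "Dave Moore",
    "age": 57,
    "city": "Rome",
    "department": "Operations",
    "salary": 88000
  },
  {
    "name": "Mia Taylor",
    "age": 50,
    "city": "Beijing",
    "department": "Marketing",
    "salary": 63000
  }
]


Original: 6 records with fields: name, age, city, department, salary
Keep: ['age', 'salary']
Drop: ['name', 'city', 'department']
Result: 6 records, 2 fields each

[
  {
    "age": 44,
    "salary": 107000
  },
  {
    "age": 53,
    "salary": 105000
  },
  {
    "age": 28,
    "salary": 45000
  },
  {
    "age": 24,
    "salary": 140000
  },
  {
    "age": 57,
    "salary": 88000
  },
  {
    "age": 50,
    "salary": 63000
  }
]


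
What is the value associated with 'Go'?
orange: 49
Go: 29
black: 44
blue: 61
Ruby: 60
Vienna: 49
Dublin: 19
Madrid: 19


Looking up key 'Go'
Value: 29

29


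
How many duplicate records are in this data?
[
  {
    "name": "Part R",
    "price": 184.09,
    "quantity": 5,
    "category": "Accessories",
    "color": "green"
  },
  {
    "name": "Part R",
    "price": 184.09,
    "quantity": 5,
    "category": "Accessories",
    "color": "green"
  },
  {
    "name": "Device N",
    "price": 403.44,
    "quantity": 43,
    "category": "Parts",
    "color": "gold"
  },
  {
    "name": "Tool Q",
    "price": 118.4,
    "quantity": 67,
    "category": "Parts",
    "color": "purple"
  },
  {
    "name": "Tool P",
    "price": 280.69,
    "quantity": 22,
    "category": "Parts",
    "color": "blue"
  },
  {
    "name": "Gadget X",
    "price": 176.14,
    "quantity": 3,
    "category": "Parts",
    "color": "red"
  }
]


Checking 6 records for duplicates:

  Row 1: Part R ($184.09, qty 5)
  Row 2: Part R ($184.09, qty 5) <-- DUPLICATE
  Row 3: Device N ($403.44, qty 43)
  Row 4: Tool Q ($118.4, qty 67)
  Row 5: Tool P ($280.69, qty 22)
  Row 6: Gadget X ($176.14, qty 3)

Duplicates found: 1
Unique records: 5

1 duplicates, 5 unique


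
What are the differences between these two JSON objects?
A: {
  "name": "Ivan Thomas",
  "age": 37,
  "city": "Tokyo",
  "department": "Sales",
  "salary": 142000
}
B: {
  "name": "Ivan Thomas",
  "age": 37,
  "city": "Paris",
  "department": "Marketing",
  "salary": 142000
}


Comparing each field (in key order):
  name: same
  age: same
  city: DIFFERENT
  department: DIFFERENT
  salary: same
Differences:
  city: Tokyo -> Paris
  department: Sales -> Marketing

2 field(s) changed

2 changes: city, department


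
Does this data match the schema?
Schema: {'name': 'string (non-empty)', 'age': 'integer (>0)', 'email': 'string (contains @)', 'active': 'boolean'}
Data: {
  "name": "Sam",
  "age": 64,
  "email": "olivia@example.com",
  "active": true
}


Validating each field against schema:
  name: OK (non-empty string)
  age: OK (positive integer)
  email: OK (string with @)
  active: OK (boolean)

Result: VALID

VALID


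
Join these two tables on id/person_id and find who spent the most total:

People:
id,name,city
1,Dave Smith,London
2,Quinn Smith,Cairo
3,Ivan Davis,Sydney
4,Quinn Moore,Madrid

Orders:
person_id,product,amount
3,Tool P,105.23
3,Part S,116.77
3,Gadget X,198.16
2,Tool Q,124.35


Join on: people.id = orders.person_id

Joined rows:
  Ivan Davis (Sydney) bought Tool P for $105.23
  Ivan Davis (Sydney) bought Part S for $116.77
  Ivan Davis (Sydney) bought Gadget X for $198.16
  Quinn Smith (Cairo) bought Tool Q for $124.35

Total per person:
  Ivan Davis: $420.16
  Quinn Smith: $124.35

Top spender: Ivan Davis ($420.16)

Ivan Davis ($420.16)


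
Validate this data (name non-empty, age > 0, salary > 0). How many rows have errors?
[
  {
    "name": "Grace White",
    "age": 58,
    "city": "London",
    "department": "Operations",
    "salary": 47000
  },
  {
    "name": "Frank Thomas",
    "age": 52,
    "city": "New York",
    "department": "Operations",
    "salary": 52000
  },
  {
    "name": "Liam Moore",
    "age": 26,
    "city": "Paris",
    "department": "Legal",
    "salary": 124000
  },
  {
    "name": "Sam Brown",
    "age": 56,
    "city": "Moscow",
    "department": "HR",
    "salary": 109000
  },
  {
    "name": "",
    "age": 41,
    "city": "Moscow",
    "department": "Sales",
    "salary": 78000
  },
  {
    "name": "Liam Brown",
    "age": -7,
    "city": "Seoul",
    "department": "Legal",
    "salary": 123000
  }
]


Validating 6 records:
Rules: name non-empty, age > 0, salary > 0

  Row 1 (Grace White): OK
  Row 2 (Frank Thomas): OK
  Row 3 (Liam Moore): OK
  Row 4 (Sam Brown): OK
  Row 5 (???): empty name
  Row 6 (Liam Brown): negative age: -7

Total errors: 2

2 errors


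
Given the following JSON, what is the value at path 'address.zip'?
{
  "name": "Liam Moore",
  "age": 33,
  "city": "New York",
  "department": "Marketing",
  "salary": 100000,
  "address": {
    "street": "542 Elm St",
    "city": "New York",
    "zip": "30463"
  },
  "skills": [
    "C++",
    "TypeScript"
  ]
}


Query: address.zip
Path: address -> zip
Value: 30463

30463


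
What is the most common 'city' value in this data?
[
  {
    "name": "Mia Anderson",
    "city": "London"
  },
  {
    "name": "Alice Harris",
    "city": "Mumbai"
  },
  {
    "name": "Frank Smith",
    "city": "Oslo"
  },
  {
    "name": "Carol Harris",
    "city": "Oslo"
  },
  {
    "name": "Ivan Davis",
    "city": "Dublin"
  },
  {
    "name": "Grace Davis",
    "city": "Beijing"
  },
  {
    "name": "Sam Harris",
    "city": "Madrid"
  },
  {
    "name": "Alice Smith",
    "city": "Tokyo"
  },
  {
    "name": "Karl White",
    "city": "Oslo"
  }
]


Counting 'city' values across 9 records:

  Oslo: 3 ###
  London: 1 #
  Mumbai: 1 #
  Dublin: 1 #
  Beijing: 1 #
  Madrid: 1 #
  Tokyo: 1 #

Most common: Oslo (3 times)

Oslo (3 times)


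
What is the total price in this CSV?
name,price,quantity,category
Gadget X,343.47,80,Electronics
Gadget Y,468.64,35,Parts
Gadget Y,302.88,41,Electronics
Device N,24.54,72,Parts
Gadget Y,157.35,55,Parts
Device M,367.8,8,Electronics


Computing total price:
Values: [343.47, 468.64, 302.88, 24.54, 157.35, 367.8]
Sum = 1664.68

1664.68
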